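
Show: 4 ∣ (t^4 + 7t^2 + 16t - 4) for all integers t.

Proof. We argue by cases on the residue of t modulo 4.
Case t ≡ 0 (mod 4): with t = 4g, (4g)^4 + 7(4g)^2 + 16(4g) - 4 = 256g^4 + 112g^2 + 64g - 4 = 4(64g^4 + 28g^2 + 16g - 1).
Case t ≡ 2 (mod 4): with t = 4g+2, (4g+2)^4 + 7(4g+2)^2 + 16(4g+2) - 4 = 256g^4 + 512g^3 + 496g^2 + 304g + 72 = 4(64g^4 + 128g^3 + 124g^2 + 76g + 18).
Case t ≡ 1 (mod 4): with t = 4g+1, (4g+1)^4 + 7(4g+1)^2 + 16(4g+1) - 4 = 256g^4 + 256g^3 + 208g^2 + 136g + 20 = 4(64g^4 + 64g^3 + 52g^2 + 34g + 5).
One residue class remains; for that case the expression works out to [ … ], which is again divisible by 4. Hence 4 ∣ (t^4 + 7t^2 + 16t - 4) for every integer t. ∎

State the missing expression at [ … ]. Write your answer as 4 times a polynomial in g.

The residues treated are {0, 2, 1}, so the missing case is t ≡ 3 (mod 4); write t = 4g+3.
Then (4g+3)^4 + 7(4g+3)^2 + 16(4g+3) - 4 = 256g^4 + 768g^3 + 976g^2 + 664g + 188 = 4(64g^4 + 192g^3 + 244g^2 + 166g + 47).

4(64g^4 + 192g^3 + 244g^2 + 166g + 47)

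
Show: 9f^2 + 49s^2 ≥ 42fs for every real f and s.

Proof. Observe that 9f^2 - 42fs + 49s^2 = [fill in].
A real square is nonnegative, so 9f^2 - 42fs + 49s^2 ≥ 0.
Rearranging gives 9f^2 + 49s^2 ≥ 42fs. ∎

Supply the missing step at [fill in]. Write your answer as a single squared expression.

(3f - 7s)^2

The leading and trailing coefficients are 3^2 and 7^2, and 42 = 2·3·7, so the trinomial is (3f - 7s)^2.
Hence 9f^2 - 42fs + 49s^2 ≥ 0.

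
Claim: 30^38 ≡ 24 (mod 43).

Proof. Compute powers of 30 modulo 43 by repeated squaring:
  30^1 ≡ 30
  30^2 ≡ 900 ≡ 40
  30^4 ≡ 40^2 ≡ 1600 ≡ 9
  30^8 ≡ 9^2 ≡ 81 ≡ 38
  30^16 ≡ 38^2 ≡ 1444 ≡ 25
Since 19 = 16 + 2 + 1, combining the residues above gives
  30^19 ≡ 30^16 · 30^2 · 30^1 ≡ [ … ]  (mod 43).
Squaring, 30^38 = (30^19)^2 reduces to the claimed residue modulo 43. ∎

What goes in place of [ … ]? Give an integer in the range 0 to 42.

29

Multiply the listed residues: 25 · 40 · 30 = 1000 → 30000.
Reducing modulo 43: 30000 = 697·43 + 29, so 30^19 ≡ 29.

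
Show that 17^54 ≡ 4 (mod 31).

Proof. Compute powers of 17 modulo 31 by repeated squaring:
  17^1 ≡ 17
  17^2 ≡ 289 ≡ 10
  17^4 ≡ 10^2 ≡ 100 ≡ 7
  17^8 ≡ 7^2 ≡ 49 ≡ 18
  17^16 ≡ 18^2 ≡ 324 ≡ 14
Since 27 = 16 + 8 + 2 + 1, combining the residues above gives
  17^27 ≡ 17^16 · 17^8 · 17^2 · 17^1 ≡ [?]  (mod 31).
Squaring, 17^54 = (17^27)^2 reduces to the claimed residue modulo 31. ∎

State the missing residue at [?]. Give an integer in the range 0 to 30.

17^16 · 17^8 · 17^2 · 17^1 ≡ 14 · 18 · 10 · 17 = 42840.
42840 mod 31 = 29, so 17^27 ≡ 29 (mod 31).

29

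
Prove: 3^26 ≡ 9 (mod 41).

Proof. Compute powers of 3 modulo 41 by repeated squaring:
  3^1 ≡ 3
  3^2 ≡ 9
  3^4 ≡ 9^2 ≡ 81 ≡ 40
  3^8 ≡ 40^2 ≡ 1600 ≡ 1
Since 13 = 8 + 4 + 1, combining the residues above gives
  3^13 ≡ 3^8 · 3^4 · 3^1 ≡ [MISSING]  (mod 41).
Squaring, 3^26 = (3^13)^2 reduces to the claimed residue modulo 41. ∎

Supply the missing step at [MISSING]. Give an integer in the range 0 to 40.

Multiply the listed residues: 1 · 40 · 3 = 40 → 120.
Reducing modulo 41: 120 = 2·41 + 38, so 3^13 ≡ 38.

38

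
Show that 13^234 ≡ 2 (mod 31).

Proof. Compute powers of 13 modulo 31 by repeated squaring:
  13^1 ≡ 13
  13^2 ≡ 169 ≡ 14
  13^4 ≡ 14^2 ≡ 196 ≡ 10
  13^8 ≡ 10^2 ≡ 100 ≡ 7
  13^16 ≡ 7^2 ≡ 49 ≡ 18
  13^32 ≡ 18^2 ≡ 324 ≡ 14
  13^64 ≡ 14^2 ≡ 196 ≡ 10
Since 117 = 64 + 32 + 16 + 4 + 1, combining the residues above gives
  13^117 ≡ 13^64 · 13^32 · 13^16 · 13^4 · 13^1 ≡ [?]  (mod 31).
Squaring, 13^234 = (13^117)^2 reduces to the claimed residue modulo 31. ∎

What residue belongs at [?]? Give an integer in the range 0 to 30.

13^64 · 13^32 · 13^16 · 13^4 · 13^1 ≡ 10 · 14 · 18 · 10 · 13 = 327600.
327600 mod 31 = 23, so 13^117 ≡ 23 (mod 31).

23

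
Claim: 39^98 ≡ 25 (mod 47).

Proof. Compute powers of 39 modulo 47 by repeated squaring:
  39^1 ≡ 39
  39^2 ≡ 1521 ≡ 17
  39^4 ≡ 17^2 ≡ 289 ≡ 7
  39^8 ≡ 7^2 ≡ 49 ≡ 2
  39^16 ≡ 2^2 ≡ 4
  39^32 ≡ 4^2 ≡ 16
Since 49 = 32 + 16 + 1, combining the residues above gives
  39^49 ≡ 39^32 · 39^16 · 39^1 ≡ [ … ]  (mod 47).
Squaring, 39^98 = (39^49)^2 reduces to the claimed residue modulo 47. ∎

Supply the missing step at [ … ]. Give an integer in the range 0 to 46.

5

39^32 · 39^16 · 39^1 ≡ 16 · 4 · 39 = 2496.
2496 mod 47 = 5, so 39^49 ≡ 5 (mod 47).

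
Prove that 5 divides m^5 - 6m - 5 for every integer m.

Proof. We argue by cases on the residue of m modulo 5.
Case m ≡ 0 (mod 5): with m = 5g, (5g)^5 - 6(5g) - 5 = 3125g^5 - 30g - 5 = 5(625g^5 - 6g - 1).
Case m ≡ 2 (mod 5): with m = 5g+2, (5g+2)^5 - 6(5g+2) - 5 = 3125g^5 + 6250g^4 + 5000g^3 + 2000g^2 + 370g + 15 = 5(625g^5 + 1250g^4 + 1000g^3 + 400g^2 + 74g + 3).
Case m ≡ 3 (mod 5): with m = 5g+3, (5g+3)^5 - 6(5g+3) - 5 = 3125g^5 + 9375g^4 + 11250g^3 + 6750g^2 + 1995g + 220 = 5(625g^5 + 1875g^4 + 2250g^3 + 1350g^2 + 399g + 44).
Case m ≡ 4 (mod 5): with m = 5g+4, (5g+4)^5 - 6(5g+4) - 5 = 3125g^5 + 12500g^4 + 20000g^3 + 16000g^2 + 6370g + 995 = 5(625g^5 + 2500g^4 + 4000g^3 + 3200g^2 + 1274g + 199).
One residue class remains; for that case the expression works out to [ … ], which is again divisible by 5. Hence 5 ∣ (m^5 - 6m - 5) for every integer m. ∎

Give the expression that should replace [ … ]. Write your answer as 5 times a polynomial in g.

The residues treated are {0, 2, 3, 4}, so the missing case is m ≡ 1 (mod 5); write m = 5g+1.
Then (5g+1)^5 - 6(5g+1) - 5 = 3125g^5 + 3125g^4 + 1250g^3 + 250g^2 - 5g - 10 = 5(625g^5 + 625g^4 + 250g^3 + 50g^2 - g - 2).

5(625g^5 + 625g^4 + 250g^3 + 50g^2 - g - 2)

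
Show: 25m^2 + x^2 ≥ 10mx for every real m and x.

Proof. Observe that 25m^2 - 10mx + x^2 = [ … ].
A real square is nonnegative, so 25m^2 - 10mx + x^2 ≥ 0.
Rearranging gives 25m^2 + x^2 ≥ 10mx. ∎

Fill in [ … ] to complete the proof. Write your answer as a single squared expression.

25m^2 - 10mx + x^2 is a perfect-square trinomial: the outer terms are (5m)^2 and (x)^2, and the cross term is -2·5m·x.
So 25m^2 - 10mx + x^2 = (5m - x)^2 ≥ 0.

(5m - x)^2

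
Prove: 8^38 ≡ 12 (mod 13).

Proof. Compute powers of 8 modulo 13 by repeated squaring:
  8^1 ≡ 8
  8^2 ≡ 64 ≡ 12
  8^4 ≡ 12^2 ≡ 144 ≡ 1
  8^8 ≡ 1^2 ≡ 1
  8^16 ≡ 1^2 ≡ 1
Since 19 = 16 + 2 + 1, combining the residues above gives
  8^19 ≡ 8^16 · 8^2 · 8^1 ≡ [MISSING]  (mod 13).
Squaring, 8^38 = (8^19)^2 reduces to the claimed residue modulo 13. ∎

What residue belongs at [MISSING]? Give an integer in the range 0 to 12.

Multiply the listed residues: 1 · 12 · 8 = 12 → 96.
Reducing modulo 13: 96 = 7·13 + 5, so 8^19 ≡ 5.

5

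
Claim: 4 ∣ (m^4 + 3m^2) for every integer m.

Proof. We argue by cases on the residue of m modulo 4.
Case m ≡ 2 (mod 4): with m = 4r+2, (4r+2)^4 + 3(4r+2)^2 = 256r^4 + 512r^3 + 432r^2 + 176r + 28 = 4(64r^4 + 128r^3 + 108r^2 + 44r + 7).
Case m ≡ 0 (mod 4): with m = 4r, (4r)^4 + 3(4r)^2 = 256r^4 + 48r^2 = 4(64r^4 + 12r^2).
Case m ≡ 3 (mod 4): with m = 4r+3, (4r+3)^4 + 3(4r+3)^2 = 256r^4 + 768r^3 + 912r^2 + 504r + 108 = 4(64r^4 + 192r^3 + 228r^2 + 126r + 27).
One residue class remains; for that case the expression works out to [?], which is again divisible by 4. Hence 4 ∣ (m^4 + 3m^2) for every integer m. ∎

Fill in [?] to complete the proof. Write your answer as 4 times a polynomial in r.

The residues treated are {2, 0, 3}, so the missing case is m ≡ 1 (mod 4); write m = 4r+1.
Then (4r+1)^4 + 3(4r+1)^2 = 256r^4 + 256r^3 + 144r^2 + 40r + 4 = 4(64r^4 + 64r^3 + 36r^2 + 10r + 1).

4(64r^4 + 64r^3 + 36r^2 + 10r + 1)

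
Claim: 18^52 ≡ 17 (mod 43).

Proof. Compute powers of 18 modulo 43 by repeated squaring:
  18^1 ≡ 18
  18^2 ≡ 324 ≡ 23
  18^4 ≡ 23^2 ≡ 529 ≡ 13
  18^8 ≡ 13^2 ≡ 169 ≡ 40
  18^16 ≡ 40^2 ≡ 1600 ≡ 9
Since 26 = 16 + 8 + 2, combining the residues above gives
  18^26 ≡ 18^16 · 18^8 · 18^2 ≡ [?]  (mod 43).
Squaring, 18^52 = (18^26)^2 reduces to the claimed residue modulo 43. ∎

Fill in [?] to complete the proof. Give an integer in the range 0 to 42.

Multiply the listed residues: 9 · 40 · 23 = 360 → 8280.
Reducing modulo 43: 8280 = 192·43 + 24, so 18^26 ≡ 24.

24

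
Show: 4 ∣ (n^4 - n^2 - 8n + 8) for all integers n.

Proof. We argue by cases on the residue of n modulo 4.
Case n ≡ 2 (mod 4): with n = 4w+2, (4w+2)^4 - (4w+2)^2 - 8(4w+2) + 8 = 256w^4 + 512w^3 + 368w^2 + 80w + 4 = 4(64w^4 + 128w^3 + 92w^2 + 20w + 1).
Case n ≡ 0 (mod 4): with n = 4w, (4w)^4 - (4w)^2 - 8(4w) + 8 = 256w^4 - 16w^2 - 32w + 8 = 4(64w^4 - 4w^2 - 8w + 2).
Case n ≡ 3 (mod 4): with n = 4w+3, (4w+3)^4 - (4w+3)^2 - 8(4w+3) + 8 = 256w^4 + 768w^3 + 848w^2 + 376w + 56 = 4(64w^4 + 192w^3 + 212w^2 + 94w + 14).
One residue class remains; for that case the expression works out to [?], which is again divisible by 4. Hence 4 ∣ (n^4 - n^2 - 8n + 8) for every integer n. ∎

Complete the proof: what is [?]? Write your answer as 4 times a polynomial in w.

Only n ≡ 1 (mod 4) is unaccounted for. Put n = 4w+1:
(4w+1)^4 - (4w+1)^2 - 8(4w+1) + 8 expands to 256w^4 + 256w^3 + 80w^2 - 24w,
and factoring out 4 leaves 4(64w^4 + 64w^3 + 20w^2 - 6w).

4(64w^4 + 64w^3 + 20w^2 - 6w)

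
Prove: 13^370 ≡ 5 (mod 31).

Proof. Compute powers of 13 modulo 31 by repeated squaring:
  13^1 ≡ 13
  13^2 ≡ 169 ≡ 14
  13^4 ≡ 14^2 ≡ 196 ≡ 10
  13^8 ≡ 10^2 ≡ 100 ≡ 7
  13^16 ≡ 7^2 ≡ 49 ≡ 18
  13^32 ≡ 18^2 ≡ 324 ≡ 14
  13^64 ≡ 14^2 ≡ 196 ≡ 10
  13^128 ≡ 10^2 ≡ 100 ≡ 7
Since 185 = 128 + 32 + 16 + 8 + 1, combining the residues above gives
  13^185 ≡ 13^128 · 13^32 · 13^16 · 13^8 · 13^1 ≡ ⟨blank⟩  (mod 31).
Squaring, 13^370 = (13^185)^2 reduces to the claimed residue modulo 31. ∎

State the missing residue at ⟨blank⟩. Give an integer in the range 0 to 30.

13^128 · 13^32 · 13^16 · 13^8 · 13^1 ≡ 7 · 14 · 18 · 7 · 13 = 160524.
160524 mod 31 = 6, so 13^185 ≡ 6 (mod 31).

6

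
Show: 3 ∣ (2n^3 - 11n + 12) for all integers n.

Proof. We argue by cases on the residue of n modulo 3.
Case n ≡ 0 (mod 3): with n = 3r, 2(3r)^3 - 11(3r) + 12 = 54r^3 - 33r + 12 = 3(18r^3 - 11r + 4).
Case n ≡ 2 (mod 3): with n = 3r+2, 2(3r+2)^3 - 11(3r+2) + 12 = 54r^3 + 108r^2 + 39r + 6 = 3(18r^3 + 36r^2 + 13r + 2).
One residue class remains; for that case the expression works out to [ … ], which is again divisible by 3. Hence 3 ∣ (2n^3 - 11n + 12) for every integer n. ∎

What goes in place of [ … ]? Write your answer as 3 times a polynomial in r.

3(18r^3 + 18r^2 - 5r + 1)

Only n ≡ 1 (mod 3) is unaccounted for. Put n = 3r+1:
2(3r+1)^3 - 11(3r+1) + 12 expands to 54r^3 + 54r^2 - 15r + 3,
and factoring out 3 leaves 3(18r^3 + 18r^2 - 5r + 1).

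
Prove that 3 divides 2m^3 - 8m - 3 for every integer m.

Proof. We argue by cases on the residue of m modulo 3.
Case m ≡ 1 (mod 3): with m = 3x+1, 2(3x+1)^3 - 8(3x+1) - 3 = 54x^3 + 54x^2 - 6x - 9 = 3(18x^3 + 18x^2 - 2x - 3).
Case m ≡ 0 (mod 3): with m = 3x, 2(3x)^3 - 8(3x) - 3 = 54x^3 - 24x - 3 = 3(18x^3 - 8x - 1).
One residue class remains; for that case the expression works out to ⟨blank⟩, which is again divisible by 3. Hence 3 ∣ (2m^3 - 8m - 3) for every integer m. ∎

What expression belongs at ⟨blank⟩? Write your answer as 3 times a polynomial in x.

3(18x^3 + 36x^2 + 16x - 1)

The residues treated are {1, 0}, so the missing case is m ≡ 2 (mod 3); write m = 3x+2.
Then 2(3x+2)^3 - 8(3x+2) - 3 = 54x^3 + 108x^2 + 48x - 3 = 3(18x^3 + 36x^2 + 16x - 1).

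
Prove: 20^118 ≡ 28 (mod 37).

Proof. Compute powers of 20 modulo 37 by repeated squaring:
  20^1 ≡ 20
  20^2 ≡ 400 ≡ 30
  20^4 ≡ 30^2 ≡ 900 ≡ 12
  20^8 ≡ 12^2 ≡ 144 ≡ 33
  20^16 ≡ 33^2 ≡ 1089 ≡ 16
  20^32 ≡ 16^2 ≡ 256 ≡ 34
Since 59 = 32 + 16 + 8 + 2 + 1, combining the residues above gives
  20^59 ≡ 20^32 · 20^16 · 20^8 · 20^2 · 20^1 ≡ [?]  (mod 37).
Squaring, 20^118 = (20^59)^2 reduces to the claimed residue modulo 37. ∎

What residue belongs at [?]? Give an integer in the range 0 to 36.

19

20^32 · 20^16 · 20^8 · 20^2 · 20^1 ≡ 34 · 16 · 33 · 30 · 20 = 10771200.
10771200 mod 37 = 19, so 20^59 ≡ 19 (mod 37).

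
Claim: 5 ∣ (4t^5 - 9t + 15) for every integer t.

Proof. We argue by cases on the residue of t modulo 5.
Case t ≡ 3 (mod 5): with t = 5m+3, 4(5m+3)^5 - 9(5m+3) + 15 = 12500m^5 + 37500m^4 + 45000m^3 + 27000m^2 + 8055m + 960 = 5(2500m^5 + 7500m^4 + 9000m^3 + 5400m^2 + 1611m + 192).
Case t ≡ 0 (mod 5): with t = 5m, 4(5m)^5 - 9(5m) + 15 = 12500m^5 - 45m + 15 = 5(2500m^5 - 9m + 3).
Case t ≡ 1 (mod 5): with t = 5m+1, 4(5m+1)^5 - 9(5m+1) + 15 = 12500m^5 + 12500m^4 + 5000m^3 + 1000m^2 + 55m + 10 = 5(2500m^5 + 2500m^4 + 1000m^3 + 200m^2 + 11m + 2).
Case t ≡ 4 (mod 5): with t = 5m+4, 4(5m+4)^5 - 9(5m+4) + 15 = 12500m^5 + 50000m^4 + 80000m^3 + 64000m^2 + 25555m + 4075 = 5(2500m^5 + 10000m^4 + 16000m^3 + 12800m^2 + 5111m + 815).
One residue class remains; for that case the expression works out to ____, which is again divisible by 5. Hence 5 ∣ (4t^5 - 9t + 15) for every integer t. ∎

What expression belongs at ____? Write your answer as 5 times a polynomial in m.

Only t ≡ 2 (mod 5) is unaccounted for. Put t = 5m+2:
4(5m+2)^5 - 9(5m+2) + 15 expands to 12500m^5 + 25000m^4 + 20000m^3 + 8000m^2 + 1555m + 125,
and factoring out 5 leaves 5(2500m^5 + 5000m^4 + 4000m^3 + 1600m^2 + 311m + 25).

5(2500m^5 + 5000m^4 + 4000m^3 + 1600m^2 + 311m + 25)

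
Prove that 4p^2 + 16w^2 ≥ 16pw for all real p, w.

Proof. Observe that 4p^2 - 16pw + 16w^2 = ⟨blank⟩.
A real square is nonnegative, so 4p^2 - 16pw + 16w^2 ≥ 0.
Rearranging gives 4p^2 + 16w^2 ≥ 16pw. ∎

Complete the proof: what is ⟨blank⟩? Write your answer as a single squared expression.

(2p - 4w)^2

4p^2 - 16pw + 16w^2 is a perfect-square trinomial: the outer terms are (2p)^2 and (4w)^2, and the cross term is -2·2p·4w.
So 4p^2 - 16pw + 16w^2 = (2p - 4w)^2 ≥ 0.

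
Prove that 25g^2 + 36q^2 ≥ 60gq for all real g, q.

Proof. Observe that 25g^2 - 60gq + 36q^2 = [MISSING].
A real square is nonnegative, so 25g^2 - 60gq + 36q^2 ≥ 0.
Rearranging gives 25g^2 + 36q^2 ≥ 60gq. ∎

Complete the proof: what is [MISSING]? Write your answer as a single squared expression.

25g^2 - 60gq + 36q^2 is a perfect-square trinomial: the outer terms are (5g)^2 and (6q)^2, and the cross term is -2·5g·6q.
So 25g^2 - 60gq + 36q^2 = (5g - 6q)^2 ≥ 0.

(5g - 6q)^2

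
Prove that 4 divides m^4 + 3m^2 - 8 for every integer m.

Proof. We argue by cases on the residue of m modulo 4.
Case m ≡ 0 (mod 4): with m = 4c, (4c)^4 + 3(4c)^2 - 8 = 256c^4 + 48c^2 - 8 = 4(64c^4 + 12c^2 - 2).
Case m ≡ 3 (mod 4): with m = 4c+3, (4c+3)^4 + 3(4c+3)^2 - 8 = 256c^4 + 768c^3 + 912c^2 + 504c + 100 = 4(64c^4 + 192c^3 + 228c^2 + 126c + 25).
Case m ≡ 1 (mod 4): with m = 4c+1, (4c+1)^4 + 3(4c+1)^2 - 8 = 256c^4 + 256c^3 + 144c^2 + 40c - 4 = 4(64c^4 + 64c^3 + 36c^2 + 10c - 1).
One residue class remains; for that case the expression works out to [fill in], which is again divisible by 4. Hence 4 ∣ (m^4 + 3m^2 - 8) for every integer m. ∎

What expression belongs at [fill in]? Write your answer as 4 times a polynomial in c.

4(64c^4 + 128c^3 + 108c^2 + 44c + 5)

The residues treated are {0, 3, 1}, so the missing case is m ≡ 2 (mod 4); write m = 4c+2.
Then (4c+2)^4 + 3(4c+2)^2 - 8 = 256c^4 + 512c^3 + 432c^2 + 176c + 20 = 4(64c^4 + 128c^3 + 108c^2 + 44c + 5).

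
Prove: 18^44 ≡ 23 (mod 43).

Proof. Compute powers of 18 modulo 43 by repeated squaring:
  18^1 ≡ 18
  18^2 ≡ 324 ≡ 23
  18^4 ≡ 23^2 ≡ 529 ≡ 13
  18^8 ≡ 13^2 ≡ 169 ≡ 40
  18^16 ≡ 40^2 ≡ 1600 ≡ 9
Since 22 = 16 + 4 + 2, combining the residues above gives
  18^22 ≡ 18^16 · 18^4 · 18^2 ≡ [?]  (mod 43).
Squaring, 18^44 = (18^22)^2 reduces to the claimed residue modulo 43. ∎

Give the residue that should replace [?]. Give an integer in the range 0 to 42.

25

Multiply the listed residues: 9 · 13 · 23 = 117 → 2691.
Reducing modulo 43: 2691 = 62·43 + 25, so 18^22 ≡ 25.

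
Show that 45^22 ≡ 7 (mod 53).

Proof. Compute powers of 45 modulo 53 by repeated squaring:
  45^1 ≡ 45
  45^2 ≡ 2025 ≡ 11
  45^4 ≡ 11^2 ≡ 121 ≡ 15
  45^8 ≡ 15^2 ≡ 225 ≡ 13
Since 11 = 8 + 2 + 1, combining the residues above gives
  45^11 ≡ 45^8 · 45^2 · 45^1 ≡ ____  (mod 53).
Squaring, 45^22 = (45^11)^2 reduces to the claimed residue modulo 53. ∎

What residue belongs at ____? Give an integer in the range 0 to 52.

22

45^8 · 45^2 · 45^1 ≡ 13 · 11 · 45 = 6435.
6435 mod 53 = 22, so 45^11 ≡ 22 (mod 53).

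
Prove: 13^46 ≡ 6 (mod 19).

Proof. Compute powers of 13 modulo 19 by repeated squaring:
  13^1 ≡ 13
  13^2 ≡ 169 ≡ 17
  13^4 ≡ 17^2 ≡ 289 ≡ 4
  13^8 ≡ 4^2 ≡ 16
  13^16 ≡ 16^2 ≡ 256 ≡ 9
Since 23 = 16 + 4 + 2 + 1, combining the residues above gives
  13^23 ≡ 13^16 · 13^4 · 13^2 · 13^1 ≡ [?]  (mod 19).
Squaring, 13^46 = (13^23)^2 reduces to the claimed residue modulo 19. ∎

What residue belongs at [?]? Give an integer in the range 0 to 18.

14

Multiply the listed residues: 9 · 4 · 17 · 13 = 36 → 612 → 7956.
Reducing modulo 19: 7956 = 418·19 + 14, so 13^23 ≡ 14.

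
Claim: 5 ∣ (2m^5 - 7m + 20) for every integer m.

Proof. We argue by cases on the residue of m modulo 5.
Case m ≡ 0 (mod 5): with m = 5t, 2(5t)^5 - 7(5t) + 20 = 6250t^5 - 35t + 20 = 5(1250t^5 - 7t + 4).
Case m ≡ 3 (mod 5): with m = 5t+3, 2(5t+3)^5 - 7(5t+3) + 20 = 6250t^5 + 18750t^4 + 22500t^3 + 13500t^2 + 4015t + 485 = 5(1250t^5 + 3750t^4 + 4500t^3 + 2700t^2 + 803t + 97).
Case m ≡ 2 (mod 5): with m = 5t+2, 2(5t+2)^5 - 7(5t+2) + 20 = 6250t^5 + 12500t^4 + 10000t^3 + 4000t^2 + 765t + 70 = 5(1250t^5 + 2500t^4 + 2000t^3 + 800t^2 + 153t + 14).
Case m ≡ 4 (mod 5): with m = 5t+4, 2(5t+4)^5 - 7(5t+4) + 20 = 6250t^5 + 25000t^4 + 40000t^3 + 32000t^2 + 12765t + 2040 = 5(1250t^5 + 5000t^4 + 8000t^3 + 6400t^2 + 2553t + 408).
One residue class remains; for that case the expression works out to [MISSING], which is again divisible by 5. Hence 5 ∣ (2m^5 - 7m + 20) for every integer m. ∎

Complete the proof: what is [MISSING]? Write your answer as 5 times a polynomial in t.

5(1250t^5 + 1250t^4 + 500t^3 + 100t^2 + 3t + 3)

The residues treated are {0, 3, 2, 4}, so the missing case is m ≡ 1 (mod 5); write m = 5t+1.
Then 2(5t+1)^5 - 7(5t+1) + 20 = 6250t^5 + 6250t^4 + 2500t^3 + 500t^2 + 15t + 15 = 5(1250t^5 + 1250t^4 + 500t^3 + 100t^2 + 3t + 3).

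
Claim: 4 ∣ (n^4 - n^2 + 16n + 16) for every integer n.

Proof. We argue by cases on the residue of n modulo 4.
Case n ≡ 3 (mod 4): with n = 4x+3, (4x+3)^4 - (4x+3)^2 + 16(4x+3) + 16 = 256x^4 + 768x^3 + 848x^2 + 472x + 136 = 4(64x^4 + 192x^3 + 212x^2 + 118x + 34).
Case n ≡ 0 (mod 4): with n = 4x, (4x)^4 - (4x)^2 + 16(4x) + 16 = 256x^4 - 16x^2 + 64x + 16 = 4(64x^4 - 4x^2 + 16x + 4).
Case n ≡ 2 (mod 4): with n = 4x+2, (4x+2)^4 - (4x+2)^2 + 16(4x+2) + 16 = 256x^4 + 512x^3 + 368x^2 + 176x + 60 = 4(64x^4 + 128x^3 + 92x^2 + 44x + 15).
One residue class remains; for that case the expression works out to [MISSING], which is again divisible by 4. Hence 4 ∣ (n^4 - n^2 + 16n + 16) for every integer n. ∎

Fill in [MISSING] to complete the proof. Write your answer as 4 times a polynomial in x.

The residues treated are {3, 0, 2}, so the missing case is n ≡ 1 (mod 4); write n = 4x+1.
Then (4x+1)^4 - (4x+1)^2 + 16(4x+1) + 16 = 256x^4 + 256x^3 + 80x^2 + 72x + 32 = 4(64x^4 + 64x^3 + 20x^2 + 18x + 8).

4(64x^4 + 64x^3 + 20x^2 + 18x + 8)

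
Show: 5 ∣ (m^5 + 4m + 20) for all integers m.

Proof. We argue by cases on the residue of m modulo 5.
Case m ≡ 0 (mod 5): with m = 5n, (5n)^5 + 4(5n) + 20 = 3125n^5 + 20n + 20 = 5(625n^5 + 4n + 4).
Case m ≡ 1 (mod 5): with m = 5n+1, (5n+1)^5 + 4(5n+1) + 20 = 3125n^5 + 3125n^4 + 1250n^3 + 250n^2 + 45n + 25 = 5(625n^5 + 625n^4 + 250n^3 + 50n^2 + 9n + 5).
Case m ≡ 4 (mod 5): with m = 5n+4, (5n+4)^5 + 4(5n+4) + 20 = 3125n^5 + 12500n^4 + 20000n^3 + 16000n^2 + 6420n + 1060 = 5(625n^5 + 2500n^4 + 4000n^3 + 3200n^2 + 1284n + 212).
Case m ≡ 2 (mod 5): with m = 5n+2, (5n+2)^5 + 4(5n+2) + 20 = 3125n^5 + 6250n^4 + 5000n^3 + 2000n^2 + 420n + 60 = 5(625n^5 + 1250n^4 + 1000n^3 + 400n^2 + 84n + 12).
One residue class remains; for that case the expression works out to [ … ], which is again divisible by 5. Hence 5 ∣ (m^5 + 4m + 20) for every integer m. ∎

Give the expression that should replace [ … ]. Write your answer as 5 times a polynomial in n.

The residues treated are {0, 1, 4, 2}, so the missing case is m ≡ 3 (mod 5); write m = 5n+3.
Then (5n+3)^5 + 4(5n+3) + 20 = 3125n^5 + 9375n^4 + 11250n^3 + 6750n^2 + 2045n + 275 = 5(625n^5 + 1875n^4 + 2250n^3 + 1350n^2 + 409n + 55).

5(625n^5 + 1875n^4 + 2250n^3 + 1350n^2 + 409n + 55)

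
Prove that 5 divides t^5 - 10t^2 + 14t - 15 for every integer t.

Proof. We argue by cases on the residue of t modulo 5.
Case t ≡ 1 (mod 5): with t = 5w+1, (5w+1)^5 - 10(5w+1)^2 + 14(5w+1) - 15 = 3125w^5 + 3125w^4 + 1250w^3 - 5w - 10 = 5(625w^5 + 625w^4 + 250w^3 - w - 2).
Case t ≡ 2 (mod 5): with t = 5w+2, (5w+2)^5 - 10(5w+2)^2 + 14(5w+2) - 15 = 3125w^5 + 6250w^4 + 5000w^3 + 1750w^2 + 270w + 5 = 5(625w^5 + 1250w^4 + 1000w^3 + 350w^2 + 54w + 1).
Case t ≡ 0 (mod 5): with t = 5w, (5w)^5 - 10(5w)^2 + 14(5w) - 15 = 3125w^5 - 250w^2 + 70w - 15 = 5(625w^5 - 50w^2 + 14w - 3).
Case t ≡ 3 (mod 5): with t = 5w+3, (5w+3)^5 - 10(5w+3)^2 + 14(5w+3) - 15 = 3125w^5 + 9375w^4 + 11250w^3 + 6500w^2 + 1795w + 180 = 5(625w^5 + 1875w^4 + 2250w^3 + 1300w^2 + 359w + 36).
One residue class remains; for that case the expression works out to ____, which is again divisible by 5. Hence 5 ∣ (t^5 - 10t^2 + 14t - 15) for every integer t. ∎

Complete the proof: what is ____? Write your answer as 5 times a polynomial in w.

5(625w^5 + 2500w^4 + 4000w^3 + 3150w^2 + 1214w + 181)

Only t ≡ 4 (mod 5) is unaccounted for. Put t = 5w+4:
(5w+4)^5 - 10(5w+4)^2 + 14(5w+4) - 15 expands to 3125w^5 + 12500w^4 + 20000w^3 + 15750w^2 + 6070w + 905,
and factoring out 5 leaves 5(625w^5 + 2500w^4 + 4000w^3 + 3150w^2 + 1214w + 181).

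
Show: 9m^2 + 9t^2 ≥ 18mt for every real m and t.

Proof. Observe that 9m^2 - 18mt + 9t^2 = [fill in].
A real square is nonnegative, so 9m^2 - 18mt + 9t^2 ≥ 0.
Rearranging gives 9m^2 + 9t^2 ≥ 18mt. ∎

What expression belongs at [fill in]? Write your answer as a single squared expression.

(3m - 3t)^2

9m^2 - 18mt + 9t^2 is a perfect-square trinomial: the outer terms are (3m)^2 and (3t)^2, and the cross term is -2·3m·3t.
So 9m^2 - 18mt + 9t^2 = (3m - 3t)^2 ≥ 0.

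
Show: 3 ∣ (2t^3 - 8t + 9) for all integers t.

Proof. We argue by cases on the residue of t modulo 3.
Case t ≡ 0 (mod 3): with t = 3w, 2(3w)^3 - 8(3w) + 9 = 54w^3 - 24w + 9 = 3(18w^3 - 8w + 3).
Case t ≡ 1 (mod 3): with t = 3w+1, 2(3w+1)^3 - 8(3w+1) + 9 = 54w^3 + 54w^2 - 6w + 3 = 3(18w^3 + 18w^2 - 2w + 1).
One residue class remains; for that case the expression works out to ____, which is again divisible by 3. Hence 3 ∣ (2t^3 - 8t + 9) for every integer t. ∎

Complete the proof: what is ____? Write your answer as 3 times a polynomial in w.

3(18w^3 + 36w^2 + 16w + 3)

Only t ≡ 2 (mod 3) is unaccounted for. Put t = 3w+2:
2(3w+2)^3 - 8(3w+2) + 9 expands to 54w^3 + 108w^2 + 48w + 9,
and factoring out 3 leaves 3(18w^3 + 36w^2 + 16w + 3).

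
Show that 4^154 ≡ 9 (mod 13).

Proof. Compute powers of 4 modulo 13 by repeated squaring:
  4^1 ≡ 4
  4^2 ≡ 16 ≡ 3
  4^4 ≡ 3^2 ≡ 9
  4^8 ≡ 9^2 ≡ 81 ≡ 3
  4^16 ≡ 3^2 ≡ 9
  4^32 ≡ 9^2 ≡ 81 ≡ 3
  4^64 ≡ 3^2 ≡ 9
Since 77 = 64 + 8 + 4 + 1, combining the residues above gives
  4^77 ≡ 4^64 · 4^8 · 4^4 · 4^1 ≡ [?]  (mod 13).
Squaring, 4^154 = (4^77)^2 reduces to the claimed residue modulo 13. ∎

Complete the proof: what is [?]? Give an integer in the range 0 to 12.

10

4^64 · 4^8 · 4^4 · 4^1 ≡ 9 · 3 · 9 · 4 = 972.
972 mod 13 = 10, so 4^77 ≡ 10 (mod 13).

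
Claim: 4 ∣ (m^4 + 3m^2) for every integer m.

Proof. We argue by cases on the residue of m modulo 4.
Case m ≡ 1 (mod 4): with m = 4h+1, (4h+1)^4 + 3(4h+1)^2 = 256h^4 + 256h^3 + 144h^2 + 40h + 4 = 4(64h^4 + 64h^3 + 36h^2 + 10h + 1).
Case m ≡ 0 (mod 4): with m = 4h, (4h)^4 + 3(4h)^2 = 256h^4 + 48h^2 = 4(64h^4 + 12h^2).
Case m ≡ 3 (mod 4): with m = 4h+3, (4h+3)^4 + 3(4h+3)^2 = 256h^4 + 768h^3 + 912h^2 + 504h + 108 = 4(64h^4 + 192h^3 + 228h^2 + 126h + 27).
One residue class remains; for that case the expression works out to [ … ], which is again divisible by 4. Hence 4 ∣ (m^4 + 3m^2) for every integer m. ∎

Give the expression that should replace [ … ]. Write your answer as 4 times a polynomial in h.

Only m ≡ 2 (mod 4) is unaccounted for. Put m = 4h+2:
(4h+2)^4 + 3(4h+2)^2 expands to 256h^4 + 512h^3 + 432h^2 + 176h + 28,
and factoring out 4 leaves 4(64h^4 + 128h^3 + 108h^2 + 44h + 7).

4(64h^4 + 128h^3 + 108h^2 + 44h + 7)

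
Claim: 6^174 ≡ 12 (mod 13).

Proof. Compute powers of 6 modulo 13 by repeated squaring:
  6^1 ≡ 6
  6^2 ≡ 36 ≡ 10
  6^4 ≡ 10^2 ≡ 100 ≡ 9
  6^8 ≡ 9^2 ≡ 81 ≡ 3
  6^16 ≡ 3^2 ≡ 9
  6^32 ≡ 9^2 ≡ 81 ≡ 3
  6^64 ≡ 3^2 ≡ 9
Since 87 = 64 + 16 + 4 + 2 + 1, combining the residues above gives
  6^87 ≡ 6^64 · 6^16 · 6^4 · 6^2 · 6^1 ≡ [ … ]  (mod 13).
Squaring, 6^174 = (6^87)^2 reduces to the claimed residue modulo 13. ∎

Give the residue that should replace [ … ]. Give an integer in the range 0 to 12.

8

6^64 · 6^16 · 6^4 · 6^2 · 6^1 ≡ 9 · 9 · 9 · 10 · 6 = 43740.
43740 mod 13 = 8, so 6^87 ≡ 8 (mod 13).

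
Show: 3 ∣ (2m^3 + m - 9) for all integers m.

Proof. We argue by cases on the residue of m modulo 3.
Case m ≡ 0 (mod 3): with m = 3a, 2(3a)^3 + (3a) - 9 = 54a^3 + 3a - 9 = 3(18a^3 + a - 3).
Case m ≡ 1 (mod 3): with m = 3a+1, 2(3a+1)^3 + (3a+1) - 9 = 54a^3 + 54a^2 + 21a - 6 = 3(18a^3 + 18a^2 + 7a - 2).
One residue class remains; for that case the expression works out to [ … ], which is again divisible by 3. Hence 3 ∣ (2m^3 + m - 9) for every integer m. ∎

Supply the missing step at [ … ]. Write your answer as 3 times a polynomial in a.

Only m ≡ 2 (mod 3) is unaccounted for. Put m = 3a+2:
2(3a+2)^3 + (3a+2) - 9 expands to 54a^3 + 108a^2 + 75a + 9,
and factoring out 3 leaves 3(18a^3 + 36a^2 + 25a + 3).

3(18a^3 + 36a^2 + 25a + 3)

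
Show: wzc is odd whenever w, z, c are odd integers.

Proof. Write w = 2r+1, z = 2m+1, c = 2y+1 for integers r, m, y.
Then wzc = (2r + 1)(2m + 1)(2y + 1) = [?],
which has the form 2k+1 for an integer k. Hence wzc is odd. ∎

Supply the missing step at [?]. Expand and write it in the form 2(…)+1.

Expanding: (2r + 1)(2m + 1)(2y + 1) = 8mry + 4mr + 4my + 2m + 4ry + 2r + 2y + 1.
Every term except the constant is even, so this is 2(4mry + 2mr + 2my + m + 2ry + r + y) + 1,
and 4mry + 2mr + 2my + m + 2ry + r + y ∈ ℤ gives the required form.

2(4mry + 2mr + 2my + m + 2ry + r + y) + 1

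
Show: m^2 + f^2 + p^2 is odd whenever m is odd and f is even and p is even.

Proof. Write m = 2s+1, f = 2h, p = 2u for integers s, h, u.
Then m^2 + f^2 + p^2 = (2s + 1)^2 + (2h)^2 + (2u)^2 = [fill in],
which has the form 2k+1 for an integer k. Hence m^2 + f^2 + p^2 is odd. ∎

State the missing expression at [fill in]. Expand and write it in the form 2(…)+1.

(2s + 1)^2 + (2h)^2 + (2u)^2 = 4h^2 + 4s^2 + 4s + 4u^2 + 1
= 2(2h^2 + 2s^2 + 2s + 2u^2) + 1.
Since 2h^2 + 2s^2 + 2s + 2u^2 is an integer, the sum of squares is of the form 2k+1 for an integer k.

2(2h^2 + 2s^2 + 2s + 2u^2) + 1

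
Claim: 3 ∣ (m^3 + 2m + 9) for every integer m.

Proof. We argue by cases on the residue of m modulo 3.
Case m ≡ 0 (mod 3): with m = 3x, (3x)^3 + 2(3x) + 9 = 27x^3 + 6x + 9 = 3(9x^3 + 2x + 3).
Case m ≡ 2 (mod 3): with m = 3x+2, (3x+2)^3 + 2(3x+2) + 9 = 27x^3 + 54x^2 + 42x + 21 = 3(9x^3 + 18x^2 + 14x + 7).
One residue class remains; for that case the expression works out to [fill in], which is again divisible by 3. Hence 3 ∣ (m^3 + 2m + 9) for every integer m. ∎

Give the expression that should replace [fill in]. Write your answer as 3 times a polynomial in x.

The residues treated are {0, 2}, so the missing case is m ≡ 1 (mod 3); write m = 3x+1.
Then (3x+1)^3 + 2(3x+1) + 9 = 27x^3 + 27x^2 + 15x + 12 = 3(9x^3 + 9x^2 + 5x + 4).

3(9x^3 + 9x^2 + 5x + 4)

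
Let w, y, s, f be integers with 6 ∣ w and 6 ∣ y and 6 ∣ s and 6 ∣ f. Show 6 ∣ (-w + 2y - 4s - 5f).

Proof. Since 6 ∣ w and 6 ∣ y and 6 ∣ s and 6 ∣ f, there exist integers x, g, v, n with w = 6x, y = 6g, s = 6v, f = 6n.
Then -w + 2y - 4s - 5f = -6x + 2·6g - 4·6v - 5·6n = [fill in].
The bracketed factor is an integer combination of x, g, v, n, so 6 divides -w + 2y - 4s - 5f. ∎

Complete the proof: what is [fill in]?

6(2g - 5n - 4v - x)

Pull the common 6 out of every term: -6x + 2·6g - 4·6v - 5·6n = 6(2g - 5n - 4v - x).
2g - 5n - 4v - x is an integer, which exhibits the divisibility.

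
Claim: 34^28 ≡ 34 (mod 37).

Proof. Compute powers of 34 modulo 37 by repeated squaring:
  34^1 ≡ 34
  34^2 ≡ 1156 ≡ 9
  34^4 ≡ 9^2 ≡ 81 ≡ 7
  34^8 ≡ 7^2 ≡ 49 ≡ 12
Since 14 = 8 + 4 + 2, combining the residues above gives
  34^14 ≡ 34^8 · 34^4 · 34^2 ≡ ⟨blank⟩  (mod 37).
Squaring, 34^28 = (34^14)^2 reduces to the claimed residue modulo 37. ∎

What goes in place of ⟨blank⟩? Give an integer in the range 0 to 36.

34^8 · 34^4 · 34^2 ≡ 12 · 7 · 9 = 756.
756 mod 37 = 16, so 34^14 ≡ 16 (mod 37).

16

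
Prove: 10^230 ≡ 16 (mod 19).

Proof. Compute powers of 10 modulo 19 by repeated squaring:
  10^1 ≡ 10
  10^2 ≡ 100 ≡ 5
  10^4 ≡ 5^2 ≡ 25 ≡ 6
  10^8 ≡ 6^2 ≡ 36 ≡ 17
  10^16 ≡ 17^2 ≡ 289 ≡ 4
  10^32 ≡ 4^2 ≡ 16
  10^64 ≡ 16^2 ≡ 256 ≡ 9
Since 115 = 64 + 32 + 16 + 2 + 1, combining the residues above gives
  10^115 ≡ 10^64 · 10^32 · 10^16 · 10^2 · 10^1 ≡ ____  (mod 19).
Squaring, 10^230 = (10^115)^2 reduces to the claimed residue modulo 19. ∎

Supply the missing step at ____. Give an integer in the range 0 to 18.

Multiply the listed residues: 9 · 16 · 4 · 5 · 10 = 144 → 576 → 2880 → 28800.
Reducing modulo 19: 28800 = 1515·19 + 15, so 10^115 ≡ 15.

15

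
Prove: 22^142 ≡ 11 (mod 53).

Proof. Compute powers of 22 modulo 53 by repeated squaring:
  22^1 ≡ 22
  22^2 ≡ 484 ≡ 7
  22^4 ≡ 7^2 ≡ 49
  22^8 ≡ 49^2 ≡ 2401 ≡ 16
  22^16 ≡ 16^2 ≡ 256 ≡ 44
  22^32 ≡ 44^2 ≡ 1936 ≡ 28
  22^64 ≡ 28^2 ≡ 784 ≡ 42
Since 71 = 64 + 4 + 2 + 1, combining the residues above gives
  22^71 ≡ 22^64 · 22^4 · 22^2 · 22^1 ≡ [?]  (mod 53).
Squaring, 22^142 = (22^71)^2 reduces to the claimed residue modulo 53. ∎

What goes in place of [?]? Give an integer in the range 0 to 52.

22^64 · 22^4 · 22^2 · 22^1 ≡ 42 · 49 · 7 · 22 = 316932.
316932 mod 53 = 45, so 22^71 ≡ 45 (mod 53).

45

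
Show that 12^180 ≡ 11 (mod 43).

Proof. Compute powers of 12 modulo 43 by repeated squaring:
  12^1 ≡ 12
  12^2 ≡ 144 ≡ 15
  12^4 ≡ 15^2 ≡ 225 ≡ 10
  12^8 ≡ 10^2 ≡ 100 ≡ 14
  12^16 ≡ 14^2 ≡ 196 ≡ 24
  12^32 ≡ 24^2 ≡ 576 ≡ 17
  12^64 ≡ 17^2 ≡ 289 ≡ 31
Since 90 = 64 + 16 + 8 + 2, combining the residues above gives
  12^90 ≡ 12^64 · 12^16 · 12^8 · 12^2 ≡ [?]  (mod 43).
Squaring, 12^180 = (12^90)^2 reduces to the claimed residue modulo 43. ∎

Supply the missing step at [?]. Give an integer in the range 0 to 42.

12^64 · 12^16 · 12^8 · 12^2 ≡ 31 · 24 · 14 · 15 = 156240.
156240 mod 43 = 21, so 12^90 ≡ 21 (mod 43).

21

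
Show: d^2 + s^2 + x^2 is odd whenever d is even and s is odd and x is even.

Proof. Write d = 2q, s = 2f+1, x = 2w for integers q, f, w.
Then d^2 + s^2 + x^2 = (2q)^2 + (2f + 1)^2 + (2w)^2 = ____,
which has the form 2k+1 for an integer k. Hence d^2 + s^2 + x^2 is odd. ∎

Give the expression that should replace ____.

Expanding: (2q)^2 + (2f + 1)^2 + (2w)^2 = 4f^2 + 4f + 4q^2 + 4w^2 + 1.
Every term except the constant is even, so this is 2(2f^2 + 2f + 2q^2 + 2w^2) + 1,
and 2f^2 + 2f + 2q^2 + 2w^2 ∈ ℤ gives the required form.

2(2f^2 + 2f + 2q^2 + 2w^2) + 1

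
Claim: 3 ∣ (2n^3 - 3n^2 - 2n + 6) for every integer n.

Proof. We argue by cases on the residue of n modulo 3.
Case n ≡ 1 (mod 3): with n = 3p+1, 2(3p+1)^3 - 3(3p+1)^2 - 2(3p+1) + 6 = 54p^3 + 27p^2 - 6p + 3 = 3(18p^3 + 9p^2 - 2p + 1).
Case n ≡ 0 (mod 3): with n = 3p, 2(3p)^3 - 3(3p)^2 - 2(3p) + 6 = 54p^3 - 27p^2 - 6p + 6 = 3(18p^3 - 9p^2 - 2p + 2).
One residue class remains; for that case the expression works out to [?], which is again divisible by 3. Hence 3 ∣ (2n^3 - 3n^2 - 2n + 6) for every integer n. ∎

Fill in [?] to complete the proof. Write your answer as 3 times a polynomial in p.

Only n ≡ 2 (mod 3) is unaccounted for. Put n = 3p+2:
2(3p+2)^3 - 3(3p+2)^2 - 2(3p+2) + 6 expands to 54p^3 + 81p^2 + 30p + 6,
and factoring out 3 leaves 3(18p^3 + 27p^2 + 10p + 2).

3(18p^3 + 27p^2 + 10p + 2)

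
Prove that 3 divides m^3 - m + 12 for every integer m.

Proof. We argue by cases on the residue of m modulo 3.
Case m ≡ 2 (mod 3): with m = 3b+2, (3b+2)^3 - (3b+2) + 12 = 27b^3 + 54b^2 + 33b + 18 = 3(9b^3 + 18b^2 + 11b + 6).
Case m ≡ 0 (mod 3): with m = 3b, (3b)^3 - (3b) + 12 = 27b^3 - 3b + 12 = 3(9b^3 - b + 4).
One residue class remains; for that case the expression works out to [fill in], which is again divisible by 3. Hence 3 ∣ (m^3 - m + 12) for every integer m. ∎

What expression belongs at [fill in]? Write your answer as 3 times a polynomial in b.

The residues treated are {2, 0}, so the missing case is m ≡ 1 (mod 3); write m = 3b+1.
Then (3b+1)^3 - (3b+1) + 12 = 27b^3 + 27b^2 + 6b + 12 = 3(9b^3 + 9b^2 + 2b + 4).

3(9b^3 + 9b^2 + 2b + 4)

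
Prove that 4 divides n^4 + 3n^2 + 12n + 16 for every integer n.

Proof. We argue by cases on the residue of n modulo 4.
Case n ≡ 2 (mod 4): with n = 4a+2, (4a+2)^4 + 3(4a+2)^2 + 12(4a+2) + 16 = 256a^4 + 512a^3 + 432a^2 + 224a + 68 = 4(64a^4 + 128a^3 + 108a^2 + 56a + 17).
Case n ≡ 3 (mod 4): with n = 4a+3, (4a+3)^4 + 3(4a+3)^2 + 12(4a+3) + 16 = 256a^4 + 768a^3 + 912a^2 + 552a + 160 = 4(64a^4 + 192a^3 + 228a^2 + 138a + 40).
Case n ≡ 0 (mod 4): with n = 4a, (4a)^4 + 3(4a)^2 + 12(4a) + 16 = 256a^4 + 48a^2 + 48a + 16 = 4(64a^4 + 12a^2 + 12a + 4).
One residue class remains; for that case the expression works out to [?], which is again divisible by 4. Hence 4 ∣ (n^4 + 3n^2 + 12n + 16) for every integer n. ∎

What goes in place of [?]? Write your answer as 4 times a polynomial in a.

4(64a^4 + 64a^3 + 36a^2 + 22a + 8)

The residues treated are {2, 3, 0}, so the missing case is n ≡ 1 (mod 4); write n = 4a+1.
Then (4a+1)^4 + 3(4a+1)^2 + 12(4a+1) + 16 = 256a^4 + 256a^3 + 144a^2 + 88a + 32 = 4(64a^4 + 64a^3 + 36a^2 + 22a + 8).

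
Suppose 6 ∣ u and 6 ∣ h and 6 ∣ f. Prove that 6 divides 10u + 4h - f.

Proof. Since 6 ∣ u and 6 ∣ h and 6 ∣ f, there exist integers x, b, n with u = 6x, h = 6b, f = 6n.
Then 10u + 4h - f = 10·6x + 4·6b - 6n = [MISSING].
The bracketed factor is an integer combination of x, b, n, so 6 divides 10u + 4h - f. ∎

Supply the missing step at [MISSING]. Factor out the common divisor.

6(4b - n + 10x)

Each term has a factor of 6: 10·6x + 4·6b - 6n = 6·(4b - n + 10x).
Since 4b - n + 10x is an integer, 6 ∣ (10u + 4h - f).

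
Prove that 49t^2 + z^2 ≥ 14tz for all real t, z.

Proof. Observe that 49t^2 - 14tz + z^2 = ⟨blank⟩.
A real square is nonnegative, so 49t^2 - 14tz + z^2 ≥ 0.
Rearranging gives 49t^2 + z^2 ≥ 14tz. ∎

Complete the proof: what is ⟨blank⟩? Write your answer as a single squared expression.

(7t - z)^2

The leading and trailing coefficients are 7^2 and 1^2, and 14 = 2·7·1, so the trinomial is (7t - z)^2.
Hence 49t^2 - 14tz + z^2 ≥ 0.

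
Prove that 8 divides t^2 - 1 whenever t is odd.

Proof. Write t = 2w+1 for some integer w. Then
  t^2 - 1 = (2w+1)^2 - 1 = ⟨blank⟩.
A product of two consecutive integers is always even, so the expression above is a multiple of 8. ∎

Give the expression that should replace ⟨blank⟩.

4w(w + 1)

(2w+1)^2 - 1 = 4w^2 + 4w + 1 - 1 = 4w^2 + 4w = 4w(w+1).
Since w and w+1 are consecutive, w(w+1) is even, and 4·(even) is a multiple of 8.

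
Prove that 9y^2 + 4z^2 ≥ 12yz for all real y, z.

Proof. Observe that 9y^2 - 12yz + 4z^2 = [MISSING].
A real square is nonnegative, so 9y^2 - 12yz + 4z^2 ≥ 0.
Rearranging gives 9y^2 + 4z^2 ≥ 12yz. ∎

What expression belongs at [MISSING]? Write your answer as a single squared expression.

9y^2 - 12yz + 4z^2 is a perfect-square trinomial: the outer terms are (3y)^2 and (2z)^2, and the cross term is -2·3y·2z.
So 9y^2 - 12yz + 4z^2 = (3y - 2z)^2 ≥ 0.

(3y - 2z)^2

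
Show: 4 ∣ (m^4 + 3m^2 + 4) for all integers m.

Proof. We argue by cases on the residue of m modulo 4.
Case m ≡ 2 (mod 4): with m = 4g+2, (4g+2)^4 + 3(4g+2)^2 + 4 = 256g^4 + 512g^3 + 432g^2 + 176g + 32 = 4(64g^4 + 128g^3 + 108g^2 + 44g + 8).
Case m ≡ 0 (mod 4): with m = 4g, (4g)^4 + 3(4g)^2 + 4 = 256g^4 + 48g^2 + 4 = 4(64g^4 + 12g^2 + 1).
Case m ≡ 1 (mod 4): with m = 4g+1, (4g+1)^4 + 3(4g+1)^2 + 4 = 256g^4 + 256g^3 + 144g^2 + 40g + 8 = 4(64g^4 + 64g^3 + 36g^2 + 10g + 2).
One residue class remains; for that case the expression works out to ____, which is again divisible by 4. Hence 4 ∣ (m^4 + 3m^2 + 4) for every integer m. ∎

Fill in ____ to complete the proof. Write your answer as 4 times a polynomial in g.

4(64g^4 + 192g^3 + 228g^2 + 126g + 28)

The residues treated are {2, 0, 1}, so the missing case is m ≡ 3 (mod 4); write m = 4g+3.
Then (4g+3)^4 + 3(4g+3)^2 + 4 = 256g^4 + 768g^3 + 912g^2 + 504g + 112 = 4(64g^4 + 192g^3 + 228g^2 + 126g + 28).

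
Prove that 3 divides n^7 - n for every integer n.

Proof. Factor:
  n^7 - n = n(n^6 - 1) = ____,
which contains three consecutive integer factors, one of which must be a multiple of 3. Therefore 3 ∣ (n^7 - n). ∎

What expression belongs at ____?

n^6 - 1 = (n^2 - 1)(n^4 + n^2 + 1), and n^2 - 1 = (n-1)(n+1).
So n(n^6 - 1) = (n - 1)n(n + 1)(n^4 + n^2 + 1).

(n - 1)n(n + 1)(n^4 + n^2 + 1)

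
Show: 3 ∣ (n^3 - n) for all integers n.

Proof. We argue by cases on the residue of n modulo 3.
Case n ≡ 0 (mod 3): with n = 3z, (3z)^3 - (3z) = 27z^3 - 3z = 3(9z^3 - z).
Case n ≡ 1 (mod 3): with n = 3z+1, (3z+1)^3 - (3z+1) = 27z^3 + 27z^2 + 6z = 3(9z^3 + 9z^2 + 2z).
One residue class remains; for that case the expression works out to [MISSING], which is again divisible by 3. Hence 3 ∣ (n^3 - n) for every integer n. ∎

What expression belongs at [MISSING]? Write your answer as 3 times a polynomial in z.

3(9z^3 + 18z^2 + 11z + 2)

The residues treated are {0, 1}, so the missing case is n ≡ 2 (mod 3); write n = 3z+2.
Then (3z+2)^3 - (3z+2) = 27z^3 + 54z^2 + 33z + 6 = 3(9z^3 + 18z^2 + 11z + 2).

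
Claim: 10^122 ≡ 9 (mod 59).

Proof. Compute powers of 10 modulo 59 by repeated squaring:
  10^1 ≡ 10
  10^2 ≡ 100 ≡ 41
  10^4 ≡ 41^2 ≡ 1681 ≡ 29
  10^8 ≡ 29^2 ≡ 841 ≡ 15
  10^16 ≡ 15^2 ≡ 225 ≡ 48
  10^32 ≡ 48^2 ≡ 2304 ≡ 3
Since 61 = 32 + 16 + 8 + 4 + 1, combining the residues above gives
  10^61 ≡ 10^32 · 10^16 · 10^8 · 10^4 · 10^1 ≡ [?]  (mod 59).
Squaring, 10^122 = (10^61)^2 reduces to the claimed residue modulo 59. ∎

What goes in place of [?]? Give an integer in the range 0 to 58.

10^32 · 10^16 · 10^8 · 10^4 · 10^1 ≡ 3 · 48 · 15 · 29 · 10 = 626400.
626400 mod 59 = 56, so 10^61 ≡ 56 (mod 59).

56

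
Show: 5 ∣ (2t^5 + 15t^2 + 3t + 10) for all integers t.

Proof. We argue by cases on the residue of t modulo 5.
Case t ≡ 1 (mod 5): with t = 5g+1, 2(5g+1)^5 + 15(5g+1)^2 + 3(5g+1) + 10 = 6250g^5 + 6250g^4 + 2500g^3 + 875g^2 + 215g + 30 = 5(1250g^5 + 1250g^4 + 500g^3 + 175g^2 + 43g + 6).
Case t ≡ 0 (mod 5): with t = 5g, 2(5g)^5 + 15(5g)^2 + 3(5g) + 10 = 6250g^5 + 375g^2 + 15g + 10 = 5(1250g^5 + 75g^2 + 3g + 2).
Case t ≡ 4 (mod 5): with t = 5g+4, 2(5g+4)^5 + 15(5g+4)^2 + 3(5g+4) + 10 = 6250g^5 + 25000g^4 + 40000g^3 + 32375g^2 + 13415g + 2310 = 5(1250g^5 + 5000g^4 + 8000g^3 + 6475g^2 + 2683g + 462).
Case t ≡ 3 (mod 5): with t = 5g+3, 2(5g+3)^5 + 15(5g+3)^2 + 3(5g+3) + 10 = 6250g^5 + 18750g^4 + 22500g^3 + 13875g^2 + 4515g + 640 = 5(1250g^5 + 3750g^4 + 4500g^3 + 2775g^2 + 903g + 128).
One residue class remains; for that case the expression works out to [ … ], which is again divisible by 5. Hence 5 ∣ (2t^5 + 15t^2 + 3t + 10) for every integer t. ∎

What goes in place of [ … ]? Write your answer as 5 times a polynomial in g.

5(1250g^5 + 2500g^4 + 2000g^3 + 875g^2 + 223g + 28)

The residues treated are {1, 0, 4, 3}, so the missing case is t ≡ 2 (mod 5); write t = 5g+2.
Then 2(5g+2)^5 + 15(5g+2)^2 + 3(5g+2) + 10 = 6250g^5 + 12500g^4 + 10000g^3 + 4375g^2 + 1115g + 140 = 5(1250g^5 + 2500g^4 + 2000g^3 + 875g^2 + 223g + 28).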